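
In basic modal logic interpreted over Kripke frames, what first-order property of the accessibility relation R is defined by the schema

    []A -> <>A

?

Suppose □A→◇A is valid. At any x set V(A)=W. Then □A at x, so ◇A at x, so x has a successor.
Conversely, any frame satisfying forall x exists y Rxy validates the schema.
So the correspondent is seriality.

Seriality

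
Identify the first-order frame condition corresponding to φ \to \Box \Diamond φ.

Suppose φ→□◇φ is valid. Take Rxy and set V(φ)={x}. Then φ at x, so □◇φ at x, so ◇φ at y, so some z with Ryz has φ; z=x, i.e. Ryx.

Symmetry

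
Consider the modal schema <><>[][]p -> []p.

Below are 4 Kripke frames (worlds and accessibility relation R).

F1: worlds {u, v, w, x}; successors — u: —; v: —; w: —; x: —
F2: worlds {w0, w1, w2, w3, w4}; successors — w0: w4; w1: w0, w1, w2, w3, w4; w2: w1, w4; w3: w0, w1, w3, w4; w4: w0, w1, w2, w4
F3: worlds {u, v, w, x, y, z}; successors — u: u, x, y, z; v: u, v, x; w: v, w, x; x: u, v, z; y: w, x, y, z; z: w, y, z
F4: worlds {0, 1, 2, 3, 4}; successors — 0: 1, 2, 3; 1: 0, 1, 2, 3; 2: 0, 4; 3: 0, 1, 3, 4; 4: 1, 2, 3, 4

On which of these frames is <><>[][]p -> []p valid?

The schema corresponds to a generalized confluence (Geach) condition: forall x forall y forall z ((x R^2 y & xRz) -> exists w (y R^2 w & z = w)).
F1: satisfies the condition.
F2: fails — w1R²w0, w1Rw3 but no w with w0R²w and w3=w.
F3: fails — uR²w, uRy but no t with wR²t and y=t.
F4: fails — 1R²2, 1R0 but no w with 2R²w and 0=w.
Valid on: F1.

F1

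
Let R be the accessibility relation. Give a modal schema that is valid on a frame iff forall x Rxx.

□q → q

The condition is reflexivity. The T schema □q → q defines it.
Suppose □q→q is valid. At any x set V(q)={w : Rxw}. Then □q holds at x, so q holds at x, i.e. Rxx.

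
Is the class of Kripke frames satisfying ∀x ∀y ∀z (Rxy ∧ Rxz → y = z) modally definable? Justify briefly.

This is a Sahlqvist condition; the CD axiom ◇p → □p defines it.
Suppose ◇p→□p is valid. Take Rxy, Rxz and set V(p)={y}. Then ◇p at x, so □p at x, so p at z, i.e. z=y.

Definable; ◇p → □p defines it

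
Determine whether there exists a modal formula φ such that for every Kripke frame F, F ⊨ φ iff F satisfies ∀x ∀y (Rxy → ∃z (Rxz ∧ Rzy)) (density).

This is a Sahlqvist condition; the C4 axiom □□q → □q defines it.
Suppose □□q→□q is valid. Take Rxy and set V(q)={w : xR²w}. Then □□q at x, so □q at x, so q at y, i.e. ∃z(Rxz∧Rzy).

Yes, by □□q → □q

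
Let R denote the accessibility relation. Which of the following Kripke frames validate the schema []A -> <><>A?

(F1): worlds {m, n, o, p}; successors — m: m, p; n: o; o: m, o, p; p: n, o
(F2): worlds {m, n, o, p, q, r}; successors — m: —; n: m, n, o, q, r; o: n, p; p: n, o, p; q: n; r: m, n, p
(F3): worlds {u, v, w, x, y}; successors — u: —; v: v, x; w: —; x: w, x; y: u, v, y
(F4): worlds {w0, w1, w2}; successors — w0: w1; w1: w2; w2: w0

(F1)

This is the axiom for a generalized confluence (Geach) condition; its first-order frame correspondent is forall x exists w (xRw & x R^2 w).
(F1): satisfies the condition.
(F2): fails — at m but no w with mRw and mR²w.
(F3): fails — at u but no t with uRt and uR²t.
(F4): fails — at w0 but no w with w0Rw and w0R²w.
Valid on: (F1).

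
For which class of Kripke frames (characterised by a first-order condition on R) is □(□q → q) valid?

Suppose □(□q→q) is valid. Take Rxy and set V(q)={w : Ryw}. Then at y, □q holds; since □(□q→q) at x, □q→q at y, so q at y, i.e. Ryy.

shift-reflexivity: ∀x ∀y (Rxy → Ryy)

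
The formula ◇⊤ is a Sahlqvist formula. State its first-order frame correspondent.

seriality

◇⊤ holds at w iff w has a successor, so frame-validity of ◇⊤ is exactly seriality. Equivalently via □r → ◇r:
Suppose □r→◇r is valid. At any x set V(r)=W. Then □r at x, so ◇r at x, so x has a successor.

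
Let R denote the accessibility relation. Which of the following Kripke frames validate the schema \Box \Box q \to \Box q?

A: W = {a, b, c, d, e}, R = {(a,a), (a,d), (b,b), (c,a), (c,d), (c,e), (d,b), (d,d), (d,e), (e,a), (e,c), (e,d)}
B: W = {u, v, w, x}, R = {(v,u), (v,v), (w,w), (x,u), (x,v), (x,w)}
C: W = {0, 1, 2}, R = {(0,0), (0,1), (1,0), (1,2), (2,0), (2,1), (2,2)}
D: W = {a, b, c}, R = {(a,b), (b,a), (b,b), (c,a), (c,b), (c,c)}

B, C, D

The schema corresponds to density: \forall x \forall y (Rxy \to \exists z (Rxz \wedge Rzy)).
A: fails — Rec but no z with Rez and Rzc.
B: ✓.
C: ✓.
D: ✓.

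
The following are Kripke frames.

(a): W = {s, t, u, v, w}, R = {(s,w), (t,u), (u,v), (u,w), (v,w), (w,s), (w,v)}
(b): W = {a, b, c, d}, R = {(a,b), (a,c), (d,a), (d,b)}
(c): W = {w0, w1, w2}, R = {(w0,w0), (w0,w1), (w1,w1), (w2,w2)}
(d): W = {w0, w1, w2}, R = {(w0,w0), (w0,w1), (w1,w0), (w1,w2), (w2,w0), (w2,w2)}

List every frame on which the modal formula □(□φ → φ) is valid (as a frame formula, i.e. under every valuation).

The schema corresponds to shift-reflexivity: ∀x ∀y (Rxy → Ryy).
(a): fails — Ruv but not Rvv.
(b): fails — Rdb but not Rbb.
(c): ✓.
(d): fails — Rw0w1 but not Rw1w1.
Valid on: (c).

(c)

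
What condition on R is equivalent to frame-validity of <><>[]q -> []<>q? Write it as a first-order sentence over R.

This is a Sahlqvist (Geach-type) schema ◇^2□^1q → □^1◇^1q.
Minimal-valuation argument: fix x; take any y with xR^2y and any z with xR^1z. Set V(q) to the set of worlds R-reachable from y in exactly 1 step. Then □^1q holds at y, so the antecedent holds at x; validity forces ◇^1q at z, giving a w with zR^1w and yR^1w.
First-order correspondent: forall x forall y forall z ((x R^2 y & xRz) -> exists w (yRw & zRw)).

forall x forall y forall z ((x R^2 y & xRz) -> exists w (yRw & zRw))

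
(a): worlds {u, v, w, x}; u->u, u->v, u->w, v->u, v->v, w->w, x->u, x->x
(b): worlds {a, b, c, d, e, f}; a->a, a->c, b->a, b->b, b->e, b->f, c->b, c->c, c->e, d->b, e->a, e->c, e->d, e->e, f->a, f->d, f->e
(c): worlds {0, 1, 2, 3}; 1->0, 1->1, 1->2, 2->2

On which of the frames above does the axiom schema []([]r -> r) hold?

Frame correspondent (Sahlqvist): forall x forall y (Rxy -> Ryy) — i.e. shift-reflexivity.
(a): ✓.
(b): fails — Rbf but not Rff.
(c): fails — R10 but not R00.
Valid on: (a).

(a)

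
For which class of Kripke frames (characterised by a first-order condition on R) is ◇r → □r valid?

partial functionality

Suppose ◇r→□r is valid. Take Rxy, Rxz and set V(r)={y}. Then ◇r at x, so □r at x, so r at z, i.e. z=y.
Conversely, on a frame with partial functionality the schema holds at every world under every valuation.
Frame condition: ∀x ∀y ∀z (Rxy ∧ Rxz → y = z).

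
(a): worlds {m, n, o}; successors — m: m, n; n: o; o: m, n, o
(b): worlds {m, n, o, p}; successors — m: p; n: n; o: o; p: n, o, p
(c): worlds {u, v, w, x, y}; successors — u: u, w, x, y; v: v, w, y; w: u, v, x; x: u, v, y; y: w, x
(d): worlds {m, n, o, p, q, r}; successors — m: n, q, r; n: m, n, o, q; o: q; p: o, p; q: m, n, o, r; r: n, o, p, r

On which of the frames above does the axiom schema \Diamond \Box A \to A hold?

none

The schema corresponds to symmetry: \forall x \forall y (Rxy \to Ryx).
(a): fails — Rom but not Rmo.
(b): fails — Rpn but not Rnp.
(c): fails — Rwx but not Rxw.
(d): fails — Rmr but not Rrm.
Valid on no frame.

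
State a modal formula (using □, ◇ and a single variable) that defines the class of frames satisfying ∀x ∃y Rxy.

The condition is seriality. The D schema □r → ◇r defines it.
Suppose □r→◇r is valid. At any x set V(r)=W. Then □r at x, so ◇r at x, so x has a successor.

□r → ◇r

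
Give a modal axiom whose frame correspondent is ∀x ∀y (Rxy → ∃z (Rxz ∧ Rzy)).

A defining formula is □□r → □r (the C4 axiom).
Suppose □□r→□r is valid. Take Rxy and set V(r)={w : xR²w}. Then □□r at x, so □r at x, so r at y, i.e. ∃z(Rxz∧Rzy).

□□r → □r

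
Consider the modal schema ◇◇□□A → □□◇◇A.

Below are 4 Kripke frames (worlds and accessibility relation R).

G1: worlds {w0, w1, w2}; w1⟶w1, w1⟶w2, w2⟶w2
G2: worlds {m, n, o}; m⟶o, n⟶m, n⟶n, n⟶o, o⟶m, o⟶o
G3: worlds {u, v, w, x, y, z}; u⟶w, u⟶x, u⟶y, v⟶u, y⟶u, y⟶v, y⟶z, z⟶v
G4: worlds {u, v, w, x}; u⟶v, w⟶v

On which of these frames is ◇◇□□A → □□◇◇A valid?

G1, G2, G4

Frame correspondent (Sahlqvist): ∀x ∀y ∀z ((xR²y ∧ xR²z) → ∃w (yR²w ∧ zR²w)) — i.e. a generalized confluence (Geach) condition.
G1: holds.
G2: holds.
G3: fails — uR²u, uR²v but no t with uR²t and vR²t.
G4: holds.
Valid on: G1, G2, G4.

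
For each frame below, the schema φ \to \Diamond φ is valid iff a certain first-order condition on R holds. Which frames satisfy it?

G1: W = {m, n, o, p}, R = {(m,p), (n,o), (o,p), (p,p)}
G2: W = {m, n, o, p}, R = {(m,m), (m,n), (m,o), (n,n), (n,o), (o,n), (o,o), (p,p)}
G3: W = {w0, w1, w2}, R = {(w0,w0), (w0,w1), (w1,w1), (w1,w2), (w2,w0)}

G2

Frame correspondent (Sahlqvist): \forall x Rxx — i.e. reflexivity.
G1: fails — world m does not see itself.
G2: ✓.
G3: fails — world w2 does not see itself.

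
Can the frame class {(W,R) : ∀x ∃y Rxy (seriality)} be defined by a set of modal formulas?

This is a Sahlqvist condition; the D axiom □q → ◇q defines it.
Suppose □q→◇q is valid. At any x set V(q)=W. Then □q at x, so ◇q at x, so x has a successor.

Yes, by □q → ◇q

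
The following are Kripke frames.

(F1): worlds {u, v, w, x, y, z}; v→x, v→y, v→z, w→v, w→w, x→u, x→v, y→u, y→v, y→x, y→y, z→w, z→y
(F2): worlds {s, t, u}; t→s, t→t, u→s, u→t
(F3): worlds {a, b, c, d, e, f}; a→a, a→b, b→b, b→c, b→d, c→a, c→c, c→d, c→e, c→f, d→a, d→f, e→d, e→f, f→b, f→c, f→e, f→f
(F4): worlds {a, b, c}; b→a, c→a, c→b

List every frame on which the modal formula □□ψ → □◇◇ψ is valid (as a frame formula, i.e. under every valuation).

Frame correspondent (Sahlqvist): ∀x ∀z (xRz → ∃w (xR²w ∧ zR²w)) — i.e. a generalized confluence (Geach) condition.
(F1): fails — xRu but no t with xR²t and uR²t.
(F2): fails — tRs but no w with tR²w and sR²w.
(F3): satisfies the condition.
(F4): fails — bRa but no w with bR²w and aR²w.
Valid on: (F3).

(F3)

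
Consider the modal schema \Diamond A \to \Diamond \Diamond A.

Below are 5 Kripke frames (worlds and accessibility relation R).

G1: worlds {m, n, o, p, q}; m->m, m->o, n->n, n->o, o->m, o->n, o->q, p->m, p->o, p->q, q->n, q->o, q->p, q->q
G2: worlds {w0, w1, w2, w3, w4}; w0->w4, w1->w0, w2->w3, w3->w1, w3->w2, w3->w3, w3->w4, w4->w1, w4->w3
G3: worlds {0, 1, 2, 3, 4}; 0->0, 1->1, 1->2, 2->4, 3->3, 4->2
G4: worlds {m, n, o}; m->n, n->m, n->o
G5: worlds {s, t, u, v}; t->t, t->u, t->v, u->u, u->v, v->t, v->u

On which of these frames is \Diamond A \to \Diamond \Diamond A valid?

G1, G5

The schema corresponds to a generalized confluence (Geach) condition: \forall x \forall y (xRy \to \exists w (y = w \wedge x R^2 w)).
G1: satisfies the condition.
G2: fails — w0Rw4 but no w with w4=w and w0R²w.
G3: fails — 2R4 but no w with 4=w and 2R²w.
G4: fails — mRn but no w with n=w and mR²w.
G5: satisfies the condition.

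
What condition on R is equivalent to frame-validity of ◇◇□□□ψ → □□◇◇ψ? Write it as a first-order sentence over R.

∀x ∀y ∀z ((xR²y ∧ xR²z) → ∃w (yR³w ∧ zR²w))

This is a Sahlqvist (Geach-type) schema ◇^2□^3ψ → □^2◇^2ψ.
Minimal-valuation argument: fix x; take any y with xR^2y and any z with xR^2z. Set V(ψ) to the set of worlds R-reachable from y in exactly 3 steps. Then □^3ψ holds at y, so the antecedent holds at x; validity forces ◇^2ψ at z, giving a w with zR^2w and yR^3w.
First-order correspondent: ∀x ∀y ∀z ((xR²y ∧ xR²z) → ∃w (yR³w ∧ zR²w)).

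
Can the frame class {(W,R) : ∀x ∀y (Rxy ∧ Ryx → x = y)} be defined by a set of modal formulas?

No — not modally definable

If a class were modally definable it would be closed under surjective bounded morphisms (Goldblatt–Thomason).
The 8-cycle (worlds a,b,c,d,e,f,g,h with a→b→c→d→e→f→g→h→a) is antisymmetric. Sending even-indexed worlds to • and odd-indexed worlds to ∘ is a surjective bounded morphism onto the two-world frame with •↔∘, which is not antisymmetric.
So no modal formula (or set of formulas) defines exactly the antisymmetric frames.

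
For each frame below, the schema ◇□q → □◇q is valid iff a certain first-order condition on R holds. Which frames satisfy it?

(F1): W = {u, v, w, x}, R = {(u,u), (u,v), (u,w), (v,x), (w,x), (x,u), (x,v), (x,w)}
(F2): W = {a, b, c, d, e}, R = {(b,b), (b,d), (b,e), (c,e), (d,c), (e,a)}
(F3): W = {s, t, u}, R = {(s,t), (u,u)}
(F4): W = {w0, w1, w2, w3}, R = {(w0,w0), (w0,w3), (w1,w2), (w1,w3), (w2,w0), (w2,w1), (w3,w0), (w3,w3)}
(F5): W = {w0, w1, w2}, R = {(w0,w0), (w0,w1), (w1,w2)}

(F4)

The schema corresponds to convergence: ∀x ∀y ∀z (Rxy ∧ Rxz → ∃w (Ryw ∧ Rzw)).
(F1): fails — Ruv and Ruu but v and u have no common successor.
(F2): fails — Rbb and Rbe but b and e have no common successor.
(F3): fails — Rst and Rst but t and t have no common successor.
(F4): ✓.
(F5): fails — Rw0w1 and Rw0w0 but w1 and w0 have no common successor.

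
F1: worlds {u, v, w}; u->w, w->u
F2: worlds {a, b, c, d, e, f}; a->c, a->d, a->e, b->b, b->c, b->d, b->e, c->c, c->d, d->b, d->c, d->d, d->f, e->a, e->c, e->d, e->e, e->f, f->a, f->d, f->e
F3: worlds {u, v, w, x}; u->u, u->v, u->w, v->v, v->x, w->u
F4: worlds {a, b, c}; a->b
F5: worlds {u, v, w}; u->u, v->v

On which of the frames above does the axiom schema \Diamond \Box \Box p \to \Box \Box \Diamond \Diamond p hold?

F2, F4, F5

The schema corresponds to a generalized confluence (Geach) condition: \forall x \forall y \forall z ((xRy \wedge x R^2 z) \to \exists w (y R^2 w \wedge z R^2 w)).
F1: fails — uRw, uR²u but no t with wR²t and uR²t.
F2: holds.
F3: fails — uRu, uR²x but no t with uR²t and xR²t.
F4: holds.
F5: holds.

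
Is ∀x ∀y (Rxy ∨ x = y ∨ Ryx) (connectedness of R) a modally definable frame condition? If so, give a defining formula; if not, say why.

Modal frame validity is preserved under disjoint unions.
Take 3 disjoint single-world reflexive frames: each is trivially connected, but their disjoint union has 3 worlds with no edge between distinct components, so it is not connected.
Hence connectedness of R is not modally definable.

Not modally definable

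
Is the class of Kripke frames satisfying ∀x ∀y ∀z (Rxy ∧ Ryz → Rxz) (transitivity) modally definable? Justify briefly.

This is a Sahlqvist condition; the 4 axiom □p → □□p defines it.

Definable; □p → □□p defines it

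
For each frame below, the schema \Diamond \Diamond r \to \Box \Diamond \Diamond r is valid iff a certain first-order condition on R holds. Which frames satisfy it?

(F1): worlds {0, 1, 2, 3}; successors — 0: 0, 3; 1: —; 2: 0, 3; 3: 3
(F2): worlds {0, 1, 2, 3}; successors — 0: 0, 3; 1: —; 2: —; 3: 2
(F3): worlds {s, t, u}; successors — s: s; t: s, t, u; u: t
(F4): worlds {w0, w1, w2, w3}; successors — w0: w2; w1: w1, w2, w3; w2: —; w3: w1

Frame correspondent (Sahlqvist): \forall x \forall y \forall z ((x R^2 y \wedge xRz) \to \exists w (y = w \wedge z R^2 w)) — i.e. a generalized confluence (Geach) condition.
(F1): fails — 0R²0, 0R3 but no w with 0=w and 3R²w.
(F2): fails — 0R²0, 0R3 but no w with 0=w and 3R²w.
(F3): fails — tR²t, tRs but no w with t=w and sR²w.
(F4): fails — w1R²w1, w1Rw2 but no w with w1=w and w2R²w.
Valid on no frame.

none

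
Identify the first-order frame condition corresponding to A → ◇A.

Equivalently (dual form): □A → A.
Suppose □A→A is valid. At any x set V(A)={w : Rxw}. Then □A holds at x, so A holds at x, i.e. Rxx.
Conversely, on a frame with reflexivity the schema holds at every world under every valuation.
Frame condition: ∀x Rxx.

Reflexivity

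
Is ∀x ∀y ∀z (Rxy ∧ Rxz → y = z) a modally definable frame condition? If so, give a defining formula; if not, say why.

Yes, by ◇p → □p

This is a Sahlqvist condition; the CD axiom ◇p → □p defines it.
Suppose ◇p→□p is valid. Take Rxy, Rxz and set V(p)={y}. Then ◇p at x, so □p at x, so p at z, i.e. z=y.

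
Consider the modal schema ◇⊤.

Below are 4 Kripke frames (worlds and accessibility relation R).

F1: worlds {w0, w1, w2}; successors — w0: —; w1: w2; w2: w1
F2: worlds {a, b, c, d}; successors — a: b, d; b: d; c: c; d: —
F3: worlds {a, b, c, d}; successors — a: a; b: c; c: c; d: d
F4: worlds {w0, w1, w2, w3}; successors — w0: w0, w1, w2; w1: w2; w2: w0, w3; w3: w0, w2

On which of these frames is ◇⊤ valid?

F3, F4

The schema corresponds to seriality: ∀x ∃y Rxy.
F1: fails — world w0 has no successor.
F2: fails — world d has no successor.
F3: condition met.
F4: condition met.
Valid on: F3, F4.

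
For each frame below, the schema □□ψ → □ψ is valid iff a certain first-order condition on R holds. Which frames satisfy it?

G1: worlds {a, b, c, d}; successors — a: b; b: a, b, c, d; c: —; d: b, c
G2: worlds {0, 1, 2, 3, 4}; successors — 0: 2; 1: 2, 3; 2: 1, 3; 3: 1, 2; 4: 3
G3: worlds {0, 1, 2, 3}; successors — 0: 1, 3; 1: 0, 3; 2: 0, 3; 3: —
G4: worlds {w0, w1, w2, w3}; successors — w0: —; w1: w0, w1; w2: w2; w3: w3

Frame correspondent (Sahlqvist): ∀x ∀y (Rxy → ∃z (Rxz ∧ Rzy)) — i.e. density.
G1: condition met.
G2: fails — R02 but no z with R0z and Rz2.
G3: fails — R10 but no z with R1z and Rz0.
G4: condition met.

G1, G4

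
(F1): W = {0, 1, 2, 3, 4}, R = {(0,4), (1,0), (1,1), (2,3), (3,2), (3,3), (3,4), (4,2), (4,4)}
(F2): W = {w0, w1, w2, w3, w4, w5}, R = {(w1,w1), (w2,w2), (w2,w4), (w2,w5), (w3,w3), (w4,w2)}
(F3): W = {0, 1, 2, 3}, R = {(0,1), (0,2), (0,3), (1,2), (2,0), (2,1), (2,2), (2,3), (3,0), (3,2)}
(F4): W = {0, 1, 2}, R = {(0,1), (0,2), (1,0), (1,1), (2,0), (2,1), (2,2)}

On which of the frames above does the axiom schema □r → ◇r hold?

The schema corresponds to seriality: ∀x ∃y Rxy.
(F1): ✓.
(F2): fails — world w0 has no successor.
(F3): ✓.
(F4): ✓.
Valid on: (F1), (F3), (F4).

(F1), (F3), (F4)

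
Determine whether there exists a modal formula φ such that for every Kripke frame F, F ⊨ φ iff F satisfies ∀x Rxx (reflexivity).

Yes: it is reflexivity, defined by the T schema □q → q.
Suppose □q→q is valid. At any x set V(q)={w : Rxw}. Then □q holds at x, so q holds at x, i.e. Rxx.

Yes, by □q → q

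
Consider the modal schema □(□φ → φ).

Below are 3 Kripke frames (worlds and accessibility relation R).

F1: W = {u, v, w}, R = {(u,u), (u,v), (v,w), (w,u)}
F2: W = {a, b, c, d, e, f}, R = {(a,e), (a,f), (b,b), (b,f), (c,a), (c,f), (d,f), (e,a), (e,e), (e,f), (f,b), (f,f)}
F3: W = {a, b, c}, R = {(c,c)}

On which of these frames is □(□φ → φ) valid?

Frame correspondent (Sahlqvist): ∀x ∀y (Rxy → Ryy) — i.e. shift-reflexivity.
F1: fails — Ruv but not Rvv.
F2: fails — Rea but not Raa.
F3: holds.

F3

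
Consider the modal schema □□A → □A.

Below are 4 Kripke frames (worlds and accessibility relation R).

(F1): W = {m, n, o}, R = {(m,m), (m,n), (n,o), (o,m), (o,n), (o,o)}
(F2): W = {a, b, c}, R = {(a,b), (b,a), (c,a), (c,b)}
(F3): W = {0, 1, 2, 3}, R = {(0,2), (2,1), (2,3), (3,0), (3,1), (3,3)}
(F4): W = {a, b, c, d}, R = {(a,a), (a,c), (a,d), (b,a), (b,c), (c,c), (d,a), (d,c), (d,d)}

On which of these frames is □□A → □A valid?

Frame correspondent (Sahlqvist): ∀x ∀y (Rxy → ∃z (Rxz ∧ Rzy)) — i.e. density.
(F1): holds.
(F2): fails — Rab but no z with Raz and Rzb.
(F3): fails — R02 but no z with R0z and Rz2.
(F4): holds.

(F1), (F4)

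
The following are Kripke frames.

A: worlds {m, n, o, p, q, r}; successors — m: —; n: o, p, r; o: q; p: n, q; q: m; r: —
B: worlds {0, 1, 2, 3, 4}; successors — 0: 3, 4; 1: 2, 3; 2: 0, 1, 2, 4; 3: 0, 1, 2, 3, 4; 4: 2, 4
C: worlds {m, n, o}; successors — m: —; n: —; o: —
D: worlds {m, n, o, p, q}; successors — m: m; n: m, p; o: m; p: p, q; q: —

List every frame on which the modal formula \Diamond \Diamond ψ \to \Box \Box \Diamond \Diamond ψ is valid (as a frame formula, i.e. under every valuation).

C

This is the axiom for a generalized confluence (Geach) condition; its first-order frame correspondent is \forall x \forall y \forall z ((x R^2 y \wedge x R^2 z) \to \exists w (y = w \wedge z R^2 w)).
A: fails — nR²n, nR²q but no w with n=w and qR²w.
B: fails — 0R²3, 0R²4 but no w with 3=w and 4R²w.
C: condition met.
D: fails — nR²m, nR²p but no w with m=w and pR²w.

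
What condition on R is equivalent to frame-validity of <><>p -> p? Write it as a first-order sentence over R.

forall x forall y (x R^2 y -> exists w (y = w & x = w))

This is a Sahlqvist (Geach-type) schema ◇^2□^0p → □^0◇^0p.
Minimal-valuation argument: fix x; take any y with xR^2y and any z with xR^0z. Set V(p) to the set of worlds R-reachable from y in exactly 0 steps. Then □^0p holds at y, so the antecedent holds at x; validity forces ◇^0p at z, giving a w with zR^0w and yR^0w.
First-order correspondent: forall x forall y (x R^2 y -> exists w (y = w & x = w)).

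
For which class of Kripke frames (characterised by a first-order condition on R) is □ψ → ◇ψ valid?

This schema is the D axiom.
Its frame correspondent is seriality — ∀x ∃y Rxy.

seriality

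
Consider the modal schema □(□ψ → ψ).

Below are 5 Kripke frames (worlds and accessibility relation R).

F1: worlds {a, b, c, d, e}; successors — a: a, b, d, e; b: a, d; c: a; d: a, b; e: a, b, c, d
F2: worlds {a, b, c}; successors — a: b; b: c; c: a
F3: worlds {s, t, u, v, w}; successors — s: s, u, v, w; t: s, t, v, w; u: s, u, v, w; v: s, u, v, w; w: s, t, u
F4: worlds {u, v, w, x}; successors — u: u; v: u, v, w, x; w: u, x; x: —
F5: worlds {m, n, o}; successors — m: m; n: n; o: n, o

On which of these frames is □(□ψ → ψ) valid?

The schema corresponds to shift-reflexivity: ∀x ∀y (Rxy → Ryy).
F1: fails — Reb but not Rbb.
F2: fails — Rca but not Raa.
F3: fails — Ruw but not Rww.
F4: fails — Rwx but not Rxx.
F5: satisfies the condition.
Valid on: F5.

F5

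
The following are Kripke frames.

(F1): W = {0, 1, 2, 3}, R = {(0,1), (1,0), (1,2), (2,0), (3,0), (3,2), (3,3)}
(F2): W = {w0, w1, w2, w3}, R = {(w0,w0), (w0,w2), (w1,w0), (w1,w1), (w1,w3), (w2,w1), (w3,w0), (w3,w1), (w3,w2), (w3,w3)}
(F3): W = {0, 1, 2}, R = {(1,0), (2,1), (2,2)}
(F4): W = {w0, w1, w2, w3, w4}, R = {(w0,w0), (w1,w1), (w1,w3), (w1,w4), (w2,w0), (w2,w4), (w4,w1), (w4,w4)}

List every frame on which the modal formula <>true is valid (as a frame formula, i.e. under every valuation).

(F1), (F2)

This is the axiom for seriality; its first-order frame correspondent is forall x exists y Rxy.
(F1): holds.
(F2): holds.
(F3): fails — world 0 has no successor.
(F4): fails — world w3 has no successor.
Valid on: (F1), (F2).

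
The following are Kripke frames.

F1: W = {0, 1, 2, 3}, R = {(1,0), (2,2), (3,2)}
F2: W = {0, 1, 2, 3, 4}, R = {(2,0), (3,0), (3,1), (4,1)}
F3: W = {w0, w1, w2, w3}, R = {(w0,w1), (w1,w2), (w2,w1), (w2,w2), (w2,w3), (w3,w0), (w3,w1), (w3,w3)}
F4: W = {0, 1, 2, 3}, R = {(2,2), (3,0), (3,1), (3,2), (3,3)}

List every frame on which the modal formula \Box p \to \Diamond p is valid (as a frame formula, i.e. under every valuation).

This is the axiom for seriality; its first-order frame correspondent is \forall x \exists y Rxy.
F1: fails — world 0 has no successor.
F2: fails — world 0 has no successor.
F3: condition met.
F4: fails — world 0 has no successor.

F3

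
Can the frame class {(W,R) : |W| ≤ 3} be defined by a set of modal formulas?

Not definable by any modal formula

Modal frame validity is preserved under disjoint unions.
Any modal formula valid on each of 4 disjoint one-world frames is valid on their disjoint union (validity is preserved under disjoint unions). Each one-world frame has |W|=1≤3, but the union has |W|=4.
So no modal formula (or set of formulas) defines exactly the |W|≤3 frames.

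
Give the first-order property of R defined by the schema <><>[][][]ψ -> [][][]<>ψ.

forall x forall y forall z ((x R^2 y & x R^3 z) -> exists w (y R^3 w & zRw))

This is a Sahlqvist (Geach-type) schema ◇^2□^3ψ → □^3◇^1ψ.
Minimal-valuation argument: fix x; take any y with xR^2y and any z with xR^3z. Set V(ψ) to the set of worlds R-reachable from y in exactly 3 steps. Then □^3ψ holds at y, so the antecedent holds at x; validity forces ◇^1ψ at z, giving a w with zR^1w and yR^3w.
First-order correspondent: forall x forall y forall z ((x R^2 y & x R^3 z) -> exists w (y R^3 w & zRw)).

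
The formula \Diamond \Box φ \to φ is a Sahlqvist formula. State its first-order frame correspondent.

Replacing φ by ¬φ and contraposing gives the equivalent schema φ → □◇φ.
Suppose φ→□◇φ is valid. Take Rxy and set V(φ)={x}. Then φ at x, so □◇φ at x, so ◇φ at y, so some z with Ryz has φ; z=x, i.e. Ryx.
Conversely, any frame satisfying \forall x \forall y (Rxy \to Ryx) validates the schema.
Frame condition: \forall x \forall y (Rxy \to Ryx).

symmetry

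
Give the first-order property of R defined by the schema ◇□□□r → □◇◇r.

This is a Sahlqvist (Geach-type) schema ◇^1□^3r → □^1◇^2r.
Minimal-valuation argument: fix x; take any y with xR^1y and any z with xR^1z. Set V(r) to the set of worlds R-reachable from y in exactly 3 steps. Then □^3r holds at y, so the antecedent holds at x; validity forces ◇^2r at z, giving a w with zR^2w and yR^3w.
First-order correspondent: ∀x ∀y ∀z ((xRy ∧ xRz) → ∃w (yR³w ∧ zR²w)).

∀x ∀y ∀z ((xRy ∧ xRz) → ∃w (yR³w ∧ zR²w))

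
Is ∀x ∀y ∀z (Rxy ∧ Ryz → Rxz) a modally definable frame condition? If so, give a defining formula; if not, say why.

The condition is transitivity. A defining modal formula is □r → □□r.
Suppose □r→□□r is valid. Take Rxy, Ryz and set V(r)={w : Rxw}. Then □r at x, so □□r at x, so □r at y, so r at z, i.e. Rxz.

Yes — defined by □r → □□r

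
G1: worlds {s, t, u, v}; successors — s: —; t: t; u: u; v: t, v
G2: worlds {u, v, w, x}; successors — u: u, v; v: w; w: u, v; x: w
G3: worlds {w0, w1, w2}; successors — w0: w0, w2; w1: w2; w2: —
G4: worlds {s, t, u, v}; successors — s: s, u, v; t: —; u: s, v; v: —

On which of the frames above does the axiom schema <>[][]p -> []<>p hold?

G1

This is the axiom for a generalized confluence (Geach) condition; its first-order frame correspondent is forall x forall y forall z ((xRy & xRz) -> exists w (y R^2 w & zRw)).
G1: condition met.
G2: fails — uRv, uRv but no t with vR²t and vRt.
G3: fails — w0Rw0, w0Rw2 but no w with w0R²w and w2Rw.
G4: fails — sRs, sRv but no w with sR²w and vRw.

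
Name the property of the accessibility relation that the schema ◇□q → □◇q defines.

Convergence

Suppose ◇□q→□◇q is valid. Take Rxy, Rxz and set V(q)={w : Ryw}. Then □q at y so ◇□q at x, so □◇q at x, so ◇q at z, giving w with Rzw and Ryw.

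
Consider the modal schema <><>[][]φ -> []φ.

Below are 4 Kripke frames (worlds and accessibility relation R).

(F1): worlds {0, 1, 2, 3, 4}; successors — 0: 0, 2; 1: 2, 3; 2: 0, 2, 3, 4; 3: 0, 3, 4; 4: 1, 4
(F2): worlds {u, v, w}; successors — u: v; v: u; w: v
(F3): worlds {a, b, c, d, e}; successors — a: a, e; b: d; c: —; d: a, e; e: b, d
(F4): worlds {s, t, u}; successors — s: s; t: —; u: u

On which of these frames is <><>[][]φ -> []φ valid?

(F4)

The schema corresponds to a generalized confluence (Geach) condition: forall x forall y forall z ((x R^2 y & xRz) -> exists w (y R^2 w & z = w)).
(F1): fails — 0R²4, 0R0 but no w with 4R²w and 0=w.
(F2): fails — uR²u, uRv but no t with uR²t and v=t.
(F3): fails — eR²e, eRb but no w with eR²w and b=w.
(F4): condition met.
Valid on: (F4).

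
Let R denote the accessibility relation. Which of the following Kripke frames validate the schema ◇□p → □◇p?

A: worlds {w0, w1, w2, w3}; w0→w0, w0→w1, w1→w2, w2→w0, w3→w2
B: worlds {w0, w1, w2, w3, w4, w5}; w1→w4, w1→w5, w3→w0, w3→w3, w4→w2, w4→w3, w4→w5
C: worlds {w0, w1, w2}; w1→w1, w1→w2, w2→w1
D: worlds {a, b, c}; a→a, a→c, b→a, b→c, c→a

Frame correspondent (Sahlqvist): ∀x ∀y ∀z (Rxy ∧ Rxz → ∃w (Ryw ∧ Rzw)) — i.e. convergence.
A: fails — Rw0w1 and Rw0w0 but w1 and w0 have no common successor.
B: fails — Rw1w5 and Rw1w5 but w5 and w5 have no common successor.
C: condition met.
D: condition met.

C, D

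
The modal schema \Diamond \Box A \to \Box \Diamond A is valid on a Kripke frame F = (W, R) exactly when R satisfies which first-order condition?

Suppose ◇□A→□◇A is valid. Take Rxy, Rxz and set V(A)={w : Ryw}. Then □A at y so ◇□A at x, so □◇A at x, so ◇A at z, giving w with Rzw and Ryw.
Conversely, on a frame with convergence the schema holds at every world under every valuation.
So the correspondent is convergence.

convergence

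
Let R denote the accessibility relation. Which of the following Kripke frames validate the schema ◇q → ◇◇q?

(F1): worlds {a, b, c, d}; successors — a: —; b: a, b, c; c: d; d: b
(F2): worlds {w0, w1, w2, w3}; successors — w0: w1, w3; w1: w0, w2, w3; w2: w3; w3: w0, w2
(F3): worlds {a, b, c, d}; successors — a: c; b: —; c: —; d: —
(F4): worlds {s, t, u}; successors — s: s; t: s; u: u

(F4)

The schema corresponds to a generalized confluence (Geach) condition: ∀x ∀y (xRy → ∃w (y = w ∧ xR²w)).
(F1): fails — cRd but no w with d=w and cR²w.
(F2): fails — w0Rw1 but no w with w1=w and w0R²w.
(F3): fails — aRc but no w with c=w and aR²w.
(F4): satisfies the condition.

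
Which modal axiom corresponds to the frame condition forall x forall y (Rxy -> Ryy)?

A defining formula is □(□p → p) (the T□ axiom).
Suppose □(□p→p) is valid. Take Rxy and set V(p)={w : Ryw}. Then at y, □p holds; since □(□p→p) at x, □p→p at y, so p at y, i.e. Ryy.

□(□p → p)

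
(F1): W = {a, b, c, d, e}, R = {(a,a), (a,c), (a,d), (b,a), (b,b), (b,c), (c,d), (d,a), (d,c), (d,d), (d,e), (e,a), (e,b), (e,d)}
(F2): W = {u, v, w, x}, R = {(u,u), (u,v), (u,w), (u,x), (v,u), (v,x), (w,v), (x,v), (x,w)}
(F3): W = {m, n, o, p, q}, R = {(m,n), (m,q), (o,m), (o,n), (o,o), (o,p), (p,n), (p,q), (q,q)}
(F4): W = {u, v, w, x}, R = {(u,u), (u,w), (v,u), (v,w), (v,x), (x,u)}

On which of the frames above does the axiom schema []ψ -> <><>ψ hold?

Frame correspondent (Sahlqvist): forall x exists w (xRw & x R^2 w) — i.e. a generalized confluence (Geach) condition.
(F1): ✓.
(F2): fails — at w but no t with wRt and wR²t.
(F3): fails — at n but no w with nRw and nR²w.
(F4): fails — at w but no t with wRt and wR²t.
Valid on: (F1).

(F1)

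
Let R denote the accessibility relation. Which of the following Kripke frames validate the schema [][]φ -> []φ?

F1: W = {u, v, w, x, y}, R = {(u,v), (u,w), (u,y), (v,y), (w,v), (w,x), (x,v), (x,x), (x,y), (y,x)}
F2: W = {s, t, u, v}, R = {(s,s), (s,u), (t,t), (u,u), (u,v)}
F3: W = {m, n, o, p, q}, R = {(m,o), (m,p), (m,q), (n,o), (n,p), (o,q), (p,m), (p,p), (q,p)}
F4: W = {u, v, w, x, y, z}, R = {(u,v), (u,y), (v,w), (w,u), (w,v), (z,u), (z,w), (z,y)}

F2

This is the axiom for density; its first-order frame correspondent is forall x forall y (Rxy -> exists z (Rxz & Rzy)).
F1: fails — Ruw but no z with Ruz and Rzw.
F2: condition met.
F3: fails — Rno but no z with Rnz and Rzo.
F4: fails — Ruv but no t with Rut and Rtv.
Valid on: F2.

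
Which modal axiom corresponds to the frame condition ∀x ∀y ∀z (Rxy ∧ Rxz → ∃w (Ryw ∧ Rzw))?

This is convergence; the standard corresponding axiom is .2: ◇□r → □◇r.
Suppose ◇□r→□◇r is valid. Take Rxy, Rxz and set V(r)={w : Ryw}. Then □r at y so ◇□r at x, so □◇r at x, so ◇r at z, giving w with Rzw and Ryw.

◇□r → □◇r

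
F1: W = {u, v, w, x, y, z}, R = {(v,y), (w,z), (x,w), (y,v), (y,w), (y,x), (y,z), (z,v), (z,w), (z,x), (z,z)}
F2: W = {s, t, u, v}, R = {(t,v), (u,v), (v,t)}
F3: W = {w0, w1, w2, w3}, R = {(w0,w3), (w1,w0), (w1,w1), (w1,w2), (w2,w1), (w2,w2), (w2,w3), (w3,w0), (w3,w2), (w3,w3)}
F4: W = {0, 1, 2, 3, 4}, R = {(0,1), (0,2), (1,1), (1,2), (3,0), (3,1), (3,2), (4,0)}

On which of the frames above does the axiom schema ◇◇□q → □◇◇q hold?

Frame correspondent (Sahlqvist): ∀x ∀y ∀z ((xR²y ∧ xRz) → ∃w (yRw ∧ zR²w)) — i.e. a generalized confluence (Geach) condition.
F1: fails — yR²v, yRv but no t with vRt and vR²t.
F2: satisfies the condition.
F3: satisfies the condition.
F4: fails — 0R²1, 0R2 but no w with 1Rw and 2R²w.
Valid on: F2, F3.

F2, F3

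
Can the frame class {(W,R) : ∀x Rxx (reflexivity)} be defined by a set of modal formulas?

Yes: it is reflexivity, defined by the T schema □r → r.
Suppose □r→r is valid. At any x set V(r)={w : Rxw}. Then □r holds at x, so r holds at x, i.e. Rxx.

Definable; □r → r defines it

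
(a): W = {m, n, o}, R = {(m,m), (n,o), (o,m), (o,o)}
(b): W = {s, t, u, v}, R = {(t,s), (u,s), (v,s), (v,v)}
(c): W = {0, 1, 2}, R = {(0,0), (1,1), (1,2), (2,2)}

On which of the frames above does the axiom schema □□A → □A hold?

This is the axiom for density; its first-order frame correspondent is ∀x ∀y (Rxy → ∃z (Rxz ∧ Rzy)).
(a): condition met.
(b): fails — Rus but no z with Ruz and Rzs.
(c): condition met.

(a), (c)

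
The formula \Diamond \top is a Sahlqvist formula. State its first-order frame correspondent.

seriality

◇⊤ holds at w iff w has a successor, so frame-validity of ◇⊤ is exactly seriality. Equivalently via □p → ◇p:
Suppose □p→◇p is valid. At any x set V(p)=W. Then □p at x, so ◇p at x, so x has a successor.
Conversely, on a frame with seriality the schema holds at every world under every valuation.
Frame condition: \forall x \exists y Rxy.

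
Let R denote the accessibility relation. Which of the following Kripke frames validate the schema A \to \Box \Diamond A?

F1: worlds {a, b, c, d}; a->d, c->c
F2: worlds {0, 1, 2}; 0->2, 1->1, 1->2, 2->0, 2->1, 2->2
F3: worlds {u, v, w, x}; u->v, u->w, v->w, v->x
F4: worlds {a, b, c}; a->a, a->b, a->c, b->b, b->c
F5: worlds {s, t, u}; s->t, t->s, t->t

This is the axiom for symmetry; its first-order frame correspondent is \forall x \forall y (Rxy \to Ryx).
F1: fails — Rad but not Rda.
F2: holds.
F3: fails — Ruv but not Rvu.
F4: fails — Rbc but not Rcb.
F5: holds.

F2, F5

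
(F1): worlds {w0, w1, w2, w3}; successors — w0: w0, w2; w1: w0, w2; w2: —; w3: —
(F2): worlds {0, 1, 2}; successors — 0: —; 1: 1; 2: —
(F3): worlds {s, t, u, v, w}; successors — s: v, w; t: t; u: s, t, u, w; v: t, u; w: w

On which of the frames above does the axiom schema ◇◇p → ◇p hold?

(F1), (F2)

The schema corresponds to transitivity: ∀x ∀y ∀z (Rxy ∧ Ryz → Rxz).
(F1): ✓.
(F2): ✓.
(F3): fails — Rus and Rsv but not Ruv.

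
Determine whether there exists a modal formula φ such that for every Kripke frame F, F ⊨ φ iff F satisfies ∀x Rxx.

Yes, by □r → r

The condition is reflexivity. A defining modal formula is □r → r.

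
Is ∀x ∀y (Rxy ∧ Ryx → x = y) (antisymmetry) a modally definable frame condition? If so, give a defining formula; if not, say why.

No

Any modally definable frame class is closed under surjective bounded morphisms.
The 8-cycle (worlds a,b,c,d,e,f,g,h with a→b→c→d→e→f→g→h→a) is antisymmetric. Sending even-indexed worlds to s and odd-indexed worlds to t is a surjective bounded morphism onto the two-world frame with s↔t, which is not antisymmetric.
So no modal formula (or set of formulas) defines exactly the antisymmetric frames.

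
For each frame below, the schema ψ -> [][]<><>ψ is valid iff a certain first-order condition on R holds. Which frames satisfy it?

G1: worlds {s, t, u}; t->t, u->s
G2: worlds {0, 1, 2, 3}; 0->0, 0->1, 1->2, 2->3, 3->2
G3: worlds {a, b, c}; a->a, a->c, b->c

G1

Frame correspondent (Sahlqvist): forall x forall z (x R^2 z -> exists w (x = w & z R^2 w)) — i.e. a generalized confluence (Geach) condition.
G1: condition met.
G2: fails — 0R²1 but no w with 0=w and 1R²w.
G3: fails — aR²c but no w with a=w and cR²w.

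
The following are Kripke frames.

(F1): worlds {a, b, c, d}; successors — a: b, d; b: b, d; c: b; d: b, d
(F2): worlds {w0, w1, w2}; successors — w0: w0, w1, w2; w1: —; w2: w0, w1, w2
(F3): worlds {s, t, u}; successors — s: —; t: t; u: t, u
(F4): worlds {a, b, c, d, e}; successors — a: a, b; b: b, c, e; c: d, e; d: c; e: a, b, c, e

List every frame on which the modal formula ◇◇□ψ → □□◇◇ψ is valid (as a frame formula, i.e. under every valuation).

(F1), (F3)

Frame correspondent (Sahlqvist): ∀x ∀y ∀z ((xR²y ∧ xR²z) → ∃w (yRw ∧ zR²w)) — i.e. a generalized confluence (Geach) condition.
(F1): holds.
(F2): fails — w0R²w0, w0R²w1 but no w with w0Rw and w1R²w.
(F3): holds.
(F4): fails — bR²a, bR²d but no w with aRw and dR²w.
Valid on: (F1), (F3).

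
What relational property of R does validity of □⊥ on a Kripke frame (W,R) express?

Emptiness of R

This is the Ver axiom.
Its frame correspondent is emptiness of R — ∀x ∀y ¬Rxy.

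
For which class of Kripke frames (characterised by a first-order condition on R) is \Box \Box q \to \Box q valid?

Suppose □□q→□q is valid. Take Rxy and set V(q)={w : xR²w}. Then □□q at x, so □q at x, so q at y, i.e. ∃z(Rxz∧Rzy).
The converse is a direct semantic check.
Frame condition: \forall x \forall y (Rxy \to \exists z (Rxz \wedge Rzy)).

Density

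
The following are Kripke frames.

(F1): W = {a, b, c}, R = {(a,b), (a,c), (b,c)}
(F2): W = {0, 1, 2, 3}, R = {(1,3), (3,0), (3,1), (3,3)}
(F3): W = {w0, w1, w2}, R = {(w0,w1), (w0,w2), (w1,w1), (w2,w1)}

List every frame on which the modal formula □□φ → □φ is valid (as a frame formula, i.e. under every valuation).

(F2)

The schema corresponds to density: ∀x ∀y (Rxy → ∃z (Rxz ∧ Rzy)).
(F1): fails — Rab but no z with Raz and Rzb.
(F2): ✓.
(F3): fails — Rw0w2 but no z with Rw0z and Rzw2.
Valid on: (F2).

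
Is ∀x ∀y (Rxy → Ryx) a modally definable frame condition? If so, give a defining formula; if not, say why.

The condition is symmetry. A defining modal formula is r → □◇r.
Suppose r→□◇r is valid. Take Rxy and set V(r)={x}. Then r at x, so □◇r at x, so ◇r at y, so some z with Ryz has r; z=x, i.e. Ryx.

Yes, by r → □◇r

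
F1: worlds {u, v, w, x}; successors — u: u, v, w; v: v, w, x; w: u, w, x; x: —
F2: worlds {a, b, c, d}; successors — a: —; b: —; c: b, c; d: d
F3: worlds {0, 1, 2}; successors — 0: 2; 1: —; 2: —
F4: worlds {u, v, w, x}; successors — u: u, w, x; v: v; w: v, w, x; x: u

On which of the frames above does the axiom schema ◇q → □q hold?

F3

Frame correspondent (Sahlqvist): ∀x ∀y ∀z (Rxy ∧ Rxz → y = z) — i.e. partial functionality.
F1: fails — u sees both u and v.
F2: fails — c sees both b and c.
F3: condition met.
F4: fails — u sees both u and w.
Valid on: F3.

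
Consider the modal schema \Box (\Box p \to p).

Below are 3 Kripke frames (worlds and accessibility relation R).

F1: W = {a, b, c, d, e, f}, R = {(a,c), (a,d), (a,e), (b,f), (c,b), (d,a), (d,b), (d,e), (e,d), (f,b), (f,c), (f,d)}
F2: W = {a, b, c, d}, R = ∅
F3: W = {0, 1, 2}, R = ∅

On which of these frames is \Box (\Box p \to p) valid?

F2, F3

The schema corresponds to shift-reflexivity: \forall x \forall y (Rxy \to Ryy).
F1: fails — Rde but not Ree.
F2: satisfies the condition.
F3: satisfies the condition.
Valid on: F2, F3.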